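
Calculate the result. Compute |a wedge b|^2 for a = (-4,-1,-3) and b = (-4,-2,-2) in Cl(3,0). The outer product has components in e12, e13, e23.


a wedge b = (a1*b2 - a2*b1)*e12 + (a1*b3 - a3*b1)*e13 + (a2*b3 - a3*b2)*e23
e12 coeff: (-4)*(-2) - (-1)*(-4) = 8 - 4 = 4
e13 coeff: (-4)*(-2) - (-3)*(-4) = 8 - 12 = -4
e23 coeff: (-1)*(-2) - (-3)*(-2) = 2 - 6 = -4
|a wedge b|^2 = 4^2 + (-4)^2 + (-4)^2
= 16 + 16 + 16
= 48


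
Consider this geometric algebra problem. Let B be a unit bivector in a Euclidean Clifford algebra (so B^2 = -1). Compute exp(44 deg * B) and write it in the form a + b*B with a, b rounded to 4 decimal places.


For a unit bivector B with B^2 = -1, the exponential series gives
e^(theta*B) = cos(theta) + sin(theta)*B (the GA analogue of Euler's formula).
theta = 44 degrees = 0.767945 rad
cos(44 deg) = 0.7193
sin(44 deg) = 0.6947
exp(theta*B) = 0.7193 + 0.6947*B


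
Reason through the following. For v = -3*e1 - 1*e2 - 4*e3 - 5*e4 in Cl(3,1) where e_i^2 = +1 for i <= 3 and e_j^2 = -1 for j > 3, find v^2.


v^2 = sum of c_i^2 * e_i^2
Positive signature terms (e_i^2 = +1): (-3)^2 + (-1)^2 + (-4)^2 = 26
Negative signature terms (e_j^2 = -1): (-5)^2 = 25
v^2 = 26 - 25 = 1


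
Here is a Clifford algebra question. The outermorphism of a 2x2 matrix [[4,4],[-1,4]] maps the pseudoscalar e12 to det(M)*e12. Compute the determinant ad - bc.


The outermorphism of a linear map f sends e1^e2 to f(e1)^f(e2).
f(e1) = 4*e1 - 1*e2
f(e2) = 4*e1 + 4*e2
f(e1) ^ f(e2) = (4*e1 - 1*e2) ^ (4*e1 + 4*e2)
= 4*4*e12 + (-1)*4*e21
= (16 - (-4))*e12
= 20*e12
Coefficient = 20


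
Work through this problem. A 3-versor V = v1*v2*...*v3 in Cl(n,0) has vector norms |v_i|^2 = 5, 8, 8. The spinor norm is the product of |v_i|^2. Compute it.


Spinor norm N(V) = |v1|^2 * |v2|^2 * ... * |v3|^2
= 5 * 8 * 8
Running product: 5, 40, 320
N(V) = 320


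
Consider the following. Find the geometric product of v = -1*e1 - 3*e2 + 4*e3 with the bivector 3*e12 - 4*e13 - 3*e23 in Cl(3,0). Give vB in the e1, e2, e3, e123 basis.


vB has grade-1 (vector) and grade-3 (trivector) parts: vB = (v _| B) + (v ^ B).
Vector part <vB>_1:
  e1: -v2*b12 - v3*b13 = -(-3)*(3) - (4)*(-4) = 25
  e2: v1*b12 - v3*b23 = (-1)*(3) - (4)*(-3) = 9
  e3: v1*b13 + v2*b23 = (-1)*(-4) + (-3)*(-3) = 13
Trivector part <vB>_3:
  e123: v1*b23 - v2*b13 + v3*b12 = (-1)*(-3) - (-3)*(-4) + (4)*(3) = 3
vB = 25*e1 + 9*e2 + 13*e3 + 3*e123


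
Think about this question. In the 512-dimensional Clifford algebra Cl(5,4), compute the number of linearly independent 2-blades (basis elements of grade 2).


Number of grade-k basis blades in Cl(p,q) with n = p + q is C(n, k).
n = 5 + 4 = 9
C(9, 2) = 9! / (2! * 7!)
= 362880 / (2 * 5040)
= 36


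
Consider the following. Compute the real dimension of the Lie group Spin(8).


Spin(n) double-covers SO(n); both have Lie algebra so(n) of dimension n(n-1)/2.
n = 8
n(n-1) = 8 * 7 = 56
dim Spin(8) = 56/2 = 28


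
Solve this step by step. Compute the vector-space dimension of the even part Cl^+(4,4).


Even subalgebra dimension = 2^(n-1)
n = 4 + 4 = 8
2^(8 - 1) = 2^7 = 128
Verification: sum of C(8,k) for even k = 1 + 28 + 70 + 28 + 1 = 128
Result = 128


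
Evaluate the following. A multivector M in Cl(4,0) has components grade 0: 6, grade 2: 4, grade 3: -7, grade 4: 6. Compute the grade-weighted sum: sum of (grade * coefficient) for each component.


Grade-weighted sum = sum of grade_k * coefficient_k
0*6 = 0
2*4 = 8
3*(-7) = -21
4*6 = 24
Total = 0 + 8 + (-21) + 24 = 11


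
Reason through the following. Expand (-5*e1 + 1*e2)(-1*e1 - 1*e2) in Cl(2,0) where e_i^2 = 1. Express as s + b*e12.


Expand: (-5*e1 + 1*e2)(-1*e1 - 1*e2)
= (-5)*(-1)*e1e1 + (-5)*(-1)*e1e2 + 1*(-1)*e2e1 + 1*(-1)*e2e2
Using e1^2 = e2^2 = 1, e2e1 = -e1e2:
Scalar part s = (-5)*(-1) + 1*(-1) = 5 + (-1) = 4
Bivector part b = (-5)*(-1) - 1*(-1) = 5 - (-1) = 6
uv = 4 + 6*e12


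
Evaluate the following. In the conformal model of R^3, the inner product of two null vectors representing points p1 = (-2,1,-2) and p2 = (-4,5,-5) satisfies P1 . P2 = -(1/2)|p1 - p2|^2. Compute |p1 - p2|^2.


p1 - p2 = (2, -4, 3)
|p1 - p2|^2 = 2^2 + (-4)^2 + 3^2
= 4 + 16 + 9
= 29


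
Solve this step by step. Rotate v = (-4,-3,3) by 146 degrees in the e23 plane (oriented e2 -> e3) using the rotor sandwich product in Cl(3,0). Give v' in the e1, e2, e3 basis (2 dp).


Rotor R = cos(73deg) - sin(73deg)*e23
Rotation angle theta = 2 * 73 = 146 degrees in the e23 plane (e2 -> e3).
The component perpendicular to the plane (e1) is invariant: v'_1 = v1 = -4.00
cos(146deg) = -0.8290, sin(146deg) = 0.5592
v'_2 = v2*cos(theta) - v3*sin(theta) = -3*(-0.8290) - 3*0.5592 = 0.81
v'_3 = v2*sin(theta) + v3*cos(theta) = -3*0.5592 + 3*(-0.8290) = -4.16
v' = -4.00*e1 + 0.81*e2 - 4.16*e3


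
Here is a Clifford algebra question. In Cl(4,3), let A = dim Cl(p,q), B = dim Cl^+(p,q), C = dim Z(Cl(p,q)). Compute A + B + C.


n = 4 + 3 = 7
Total dim = 2^7 = 128
Even subalgebra dim = 2^6 = 64
n is odd, so center dim = 2
Sum = 128 + 64 + 2 = 194


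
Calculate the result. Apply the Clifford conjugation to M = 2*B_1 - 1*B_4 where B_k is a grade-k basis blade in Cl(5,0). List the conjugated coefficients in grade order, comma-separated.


Clifford conjugate sign for grade k: (-1)^(k(k+1)/2)
Grade 1: (-1)^(1*2/2) = (-1)^1 = -1, coeff 2 -> -2
Grade 4: (-1)^(4*5/2) = (-1)^10 = 1, coeff -1 -> -1
Conjugated coefficients: -2, -1


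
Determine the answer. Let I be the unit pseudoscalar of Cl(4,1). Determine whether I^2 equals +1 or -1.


The pseudoscalar I = e1...e_n (product of all n generators) of Cl(p,q) satisfies I^2 = (-1)^(q + n(n-1)/2).
p = 4, q = 1, n = p + q = 5
n(n-1)/2 = 5 * 4 / 2 = 10
Exponent = q + n(n-1)/2 = 1 + 10 = 11
I^2 = (-1)^11 = -1


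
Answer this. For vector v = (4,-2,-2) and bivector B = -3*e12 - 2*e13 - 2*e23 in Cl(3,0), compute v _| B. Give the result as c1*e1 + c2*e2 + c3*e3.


Left contraction v _| B = <vB>_1 (grade-1 part of the geometric product vB).
Using e1_|e12 = e2, e2_|e12 = -e1, e1_|e13 = e3, e3_|e13 = -e1, e2_|e23 = e3, e3_|e23 = -e2:
e1 coeff: -v2*b12 - v3*b13 = -(-2)*(-3) - (-2)*(-2) = -10
e2 coeff: v1*b12 - v3*b23 = (4)*(-3) - (-2)*(-2) = -16
e3 coeff: v1*b13 + v2*b23 = (4)*(-2) + (-2)*(-2) = -4
v _| B = -10*e1 - 16*e2 - 4*e3


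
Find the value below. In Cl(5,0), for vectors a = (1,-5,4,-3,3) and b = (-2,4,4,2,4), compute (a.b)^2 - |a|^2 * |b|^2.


a . b = 1*(-2) + (-5)*4 + 4*4 + (-3)*2 + 3*4
= -2 + (-20) + 16 + (-6) + 12 = 0
|a|^2 = 1^2 + (-5)^2 + 4^2 + (-3)^2 + 3^2 = 60
|b|^2 = (-2)^2 + 4^2 + 4^2 + 2^2 + 4^2 = 56
(a.b)^2 = 0^2 = 0
|a|^2 * |b|^2 = 60 * 56 = 3360
Result = 0 - 3360 = -3360


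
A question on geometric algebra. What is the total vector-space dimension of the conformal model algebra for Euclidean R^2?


The conformal model of R^2 uses Cl(3,1): the 2 Euclidean generators plus two extra orthogonal generators e+ (e+^2 = +1) and e- (e-^2 = -1), from which the null vectors e0, einf are built.
Number of generators m = 2 + 2 = 4.
dim Cl(p,q) = 2^m = 2^4 = 16


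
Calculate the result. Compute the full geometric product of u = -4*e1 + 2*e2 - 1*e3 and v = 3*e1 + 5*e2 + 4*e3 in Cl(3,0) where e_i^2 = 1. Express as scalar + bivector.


In Cl(3,0): e_i^2 = 1, e_ie_j = -e_je_i for i != j.
Scalar part = u . v = (-4)*3 + 2*5 + (-1)*4
= -12 + 10 + (-4) = -6
e12 coeff = (-4)*5 - 2*3 = -20 - 6 = -26
e13 coeff = (-4)*4 - (-1)*3 = -16 - (-3) = -13
e23 coeff = 2*4 - (-1)*5 = 8 - (-5) = 13
uv = -6 - 26*e12 - 13*e13 + 13*e23


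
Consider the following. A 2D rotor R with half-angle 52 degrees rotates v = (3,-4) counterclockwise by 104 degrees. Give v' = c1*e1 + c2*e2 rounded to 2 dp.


Rotor R = cos(52deg) - sin(52deg)*e12
Rotation angle theta = 2 * 52 = 104 degrees
v' = R*v*~R rotates v by theta.
cos(104deg) = -0.2419, sin(104deg) = 0.9703
v'_1 = 3*cos(104deg) - (-4)*sin(104deg)
= 3*(-0.2419) - (-4)*0.9703
= 3.16
v'_2 = 3*sin(104deg) + (-4)*cos(104deg)
= 3*0.9703 + (-4)*(-0.2419)
= 3.88
v' = 3.16*e1 + 3.88*e2


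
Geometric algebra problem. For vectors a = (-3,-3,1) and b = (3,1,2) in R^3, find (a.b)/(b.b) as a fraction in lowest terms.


Projection coefficient = (a . b) / (b . b)
a . b = (-3)*3 + (-3)*1 + 1*2
= -9 + (-3) + 2 = -10
b . b = 3^2 + 1^2 + 2^2
= 9 + 1 + 4 = 14
Coefficient = -10/14
In lowest terms: -5/7


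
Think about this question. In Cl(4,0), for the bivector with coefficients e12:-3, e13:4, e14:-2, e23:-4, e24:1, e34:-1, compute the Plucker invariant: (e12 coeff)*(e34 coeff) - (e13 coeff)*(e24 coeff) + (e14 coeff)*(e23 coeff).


Plucker relation: af - be + cd
a*f = (-3)*(-1) = 3
b*e = 4*1 = 4
c*d = (-2)*(-4) = 8
af - be + cd = 3 - 4 + 8
= 7


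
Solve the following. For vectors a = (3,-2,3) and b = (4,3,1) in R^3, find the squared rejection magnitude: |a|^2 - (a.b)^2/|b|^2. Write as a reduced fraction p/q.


|a|^2 = 3^2 + (-2)^2 + 3^2 = 22
|b|^2 = 4^2 + 3^2 + 1^2 = 26
a . b = 3*4 + (-2)*3 + 3*1 = 9
(a.b)^2 = 9^2 = 81
|rej|^2 = 22 - 81/26
= (572 - 81)/26
= 491/26
In lowest terms: 491/26


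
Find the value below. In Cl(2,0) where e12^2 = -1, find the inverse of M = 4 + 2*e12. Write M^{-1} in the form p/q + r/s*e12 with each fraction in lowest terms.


M = 4 + 2*e12, where e12^2 = -1.
Since M commutes with its reverse ~M = a - b*e12, M * ~M = a^2 - b^2*e12^2 = a^2 + b^2.
So M^{-1} = ~M / (a^2 + b^2) = (a - b*e12)/(a^2 + b^2).
a^2 + b^2 = 16 + 4 = 20
Scalar part = 4/20 = 1/5
Bivector coeff = -2/20 = -1/10
M^{-1} = 1/5 - 1/10*e12


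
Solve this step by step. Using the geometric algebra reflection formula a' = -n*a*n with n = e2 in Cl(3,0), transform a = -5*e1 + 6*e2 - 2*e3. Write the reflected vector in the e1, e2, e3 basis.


Reflection formula: a' = -n*a*n, with n = e2 (unit vector, n^2 = 1).
For reflection through hyperplane perp to e2:
The component along e2 flips sign, others stay.
a = (-5, 6, -2)
a' = (-5, -6, -2)
a' = -5*e1 - 6*e2 - 2*e3


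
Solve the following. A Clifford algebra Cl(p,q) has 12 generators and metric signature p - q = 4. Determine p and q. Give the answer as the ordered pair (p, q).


We need p + q = 12 and p - q = 4.
Adding: 2p = 12 + 4 = 16, so p = 8.
Then q = 12 - 8 = 4.
(p, q) = (8, 4)


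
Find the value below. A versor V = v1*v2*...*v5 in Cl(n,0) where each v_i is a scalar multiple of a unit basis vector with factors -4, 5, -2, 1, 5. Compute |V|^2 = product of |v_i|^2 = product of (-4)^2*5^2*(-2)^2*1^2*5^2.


Each vector v_i has |v_i|^2 = s_i^2
Squared scales: (-4)^2 = 16, 5^2 = 25, (-2)^2 = 4, 1^2 = 1, 5^2 = 25
|V|^2 = 16 * 25 * 4 * 1 * 25
= 40000


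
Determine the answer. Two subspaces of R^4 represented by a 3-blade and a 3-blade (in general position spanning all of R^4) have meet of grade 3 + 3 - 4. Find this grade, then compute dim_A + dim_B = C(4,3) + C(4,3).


Meet grade = grade(A) + grade(B) - n
= 3 + 3 - 4 = 2
C(4,3) = 4
C(4,3) = 4
dim_A + dim_B = 4 + 4 = 8


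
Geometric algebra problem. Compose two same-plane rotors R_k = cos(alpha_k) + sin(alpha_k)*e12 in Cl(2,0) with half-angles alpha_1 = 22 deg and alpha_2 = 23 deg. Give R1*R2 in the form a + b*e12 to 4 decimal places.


Same-plane rotors commute and their half-angles add:
R1*R2 = cos(a1 + a2) + sin(a1 + a2)*e12.
a1 + a2 = 22 + 23 = 45 deg
cos(45 deg) = 0.7071
sin(45 deg) = 0.7071
R1*R2 = 0.7071 + 0.7071*e12


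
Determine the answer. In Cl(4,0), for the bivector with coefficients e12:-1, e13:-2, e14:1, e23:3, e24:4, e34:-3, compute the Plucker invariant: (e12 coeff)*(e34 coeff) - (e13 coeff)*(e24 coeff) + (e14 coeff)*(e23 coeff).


Plucker relation: af - be + cd
a*f = (-1)*(-3) = 3
b*e = (-2)*4 = -8
c*d = 1*3 = 3
af - be + cd = 3 - (-8) + 3
= 14


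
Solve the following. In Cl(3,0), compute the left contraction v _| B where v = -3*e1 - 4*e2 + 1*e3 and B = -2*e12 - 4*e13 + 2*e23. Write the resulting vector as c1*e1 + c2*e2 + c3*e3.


Left contraction v _| B = <vB>_1 (grade-1 part of the geometric product vB).
Using e1_|e12 = e2, e2_|e12 = -e1, e1_|e13 = e3, e3_|e13 = -e1, e2_|e23 = e3, e3_|e23 = -e2:
e1 coeff: -v2*b12 - v3*b13 = -(-4)*(-2) - (1)*(-4) = -4
e2 coeff: v1*b12 - v3*b23 = (-3)*(-2) - (1)*(2) = 4
e3 coeff: v1*b13 + v2*b23 = (-3)*(-4) + (-4)*(2) = 4
v _| B = -4*e1 + 4*e2 + 4*e3


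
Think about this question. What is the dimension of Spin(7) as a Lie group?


Spin(n) double-covers SO(n); both have Lie algebra so(n) of dimension n(n-1)/2.
n = 7
n(n-1) = 7 * 6 = 42
dim Spin(7) = 42/2 = 21


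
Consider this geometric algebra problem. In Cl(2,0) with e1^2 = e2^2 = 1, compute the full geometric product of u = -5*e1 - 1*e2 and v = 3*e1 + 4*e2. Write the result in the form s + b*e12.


Expand: (-5*e1 - 1*e2)(3*e1 + 4*e2)
= (-5)*3*e1e1 + (-5)*4*e1e2 + (-1)*3*e2e1 + (-1)*4*e2e2
Using e1^2 = e2^2 = 1, e2e1 = -e1e2:
Scalar part s = (-5)*3 + (-1)*4 = -15 + (-4) = -19
Bivector part b = (-5)*4 - (-1)*3 = -20 - (-3) = -17
uv = -19 - 17*e12


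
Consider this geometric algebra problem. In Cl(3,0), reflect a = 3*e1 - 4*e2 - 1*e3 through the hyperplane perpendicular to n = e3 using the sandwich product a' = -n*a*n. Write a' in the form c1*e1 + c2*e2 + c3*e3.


Reflection formula: a' = -n*a*n, with n = e3 (unit vector, n^2 = 1).
For reflection through hyperplane perp to e3:
The component along e3 flips sign, others stay.
a = (3, -4, -1)
a' = (3, -4, 1)
a' = 3*e1 - 4*e2 + 1*e3


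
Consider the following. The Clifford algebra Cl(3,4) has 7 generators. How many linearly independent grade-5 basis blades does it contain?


Number of grade-k basis blades in Cl(p,q) with n = p + q is C(n, k).
n = 3 + 4 = 7
C(7, 5) = 7! / (5! * 2!)
= 5040 / (120 * 2)
= 21


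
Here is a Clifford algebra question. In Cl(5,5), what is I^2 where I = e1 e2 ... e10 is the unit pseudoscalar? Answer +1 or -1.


The pseudoscalar I = e1...e_n (product of all n generators) of Cl(p,q) satisfies I^2 = (-1)^(q + n(n-1)/2).
p = 5, q = 5, n = p + q = 10
n(n-1)/2 = 10 * 9 / 2 = 45
Exponent = q + n(n-1)/2 = 5 + 45 = 50
I^2 = (-1)^50 = +1


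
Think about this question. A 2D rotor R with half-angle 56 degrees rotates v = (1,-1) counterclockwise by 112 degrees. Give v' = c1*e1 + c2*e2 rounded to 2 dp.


Rotor R = cos(56deg) - sin(56deg)*e12
Rotation angle theta = 2 * 56 = 112 degrees
v' = R*v*~R rotates v by theta.
cos(112deg) = -0.3746, sin(112deg) = 0.9272
v'_1 = 1*cos(112deg) - (-1)*sin(112deg)
= 1*(-0.3746) - (-1)*0.9272
= 0.55
v'_2 = 1*sin(112deg) + (-1)*cos(112deg)
= 1*0.9272 + (-1)*(-0.3746)
= 1.30
v' = 0.55*e1 + 1.30*e2


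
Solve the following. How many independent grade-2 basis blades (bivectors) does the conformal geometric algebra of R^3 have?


The conformal model of R^3 uses Cl(4,1) with m = 3 + 2 = 5 generators.
Number of grade-2 blades = C(m, 2) = C(5, 2)
= 5*4/2 = 10


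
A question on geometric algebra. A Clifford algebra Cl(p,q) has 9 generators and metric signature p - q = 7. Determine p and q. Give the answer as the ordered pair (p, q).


We need p + q = 9 and p - q = 7.
Adding: 2p = 9 + 7 = 16, so p = 8.
Then q = 9 - 8 = 1.
(p, q) = (8, 1)


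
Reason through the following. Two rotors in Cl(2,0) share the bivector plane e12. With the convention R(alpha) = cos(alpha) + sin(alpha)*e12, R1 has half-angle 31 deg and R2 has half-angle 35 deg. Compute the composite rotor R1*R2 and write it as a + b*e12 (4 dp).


Same-plane rotors commute and their half-angles add:
R1*R2 = cos(a1 + a2) + sin(a1 + a2)*e12.
a1 + a2 = 31 + 35 = 66 deg
cos(66 deg) = 0.4067
sin(66 deg) = 0.9135
R1*R2 = 0.4067 + 0.9135*e12


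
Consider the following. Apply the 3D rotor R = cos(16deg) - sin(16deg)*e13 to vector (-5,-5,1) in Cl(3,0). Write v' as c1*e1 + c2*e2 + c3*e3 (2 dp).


Rotor R = cos(16deg) - sin(16deg)*e13
Rotation angle theta = 2 * 16 = 32 degrees in the e13 plane (e1 -> e3).
The component perpendicular to the plane (e2) is invariant: v'_2 = v2 = -5.00
cos(32deg) = 0.8480, sin(32deg) = 0.5299
v'_1 = v1*cos(theta) - v3*sin(theta) = -5*0.8480 - 1*0.5299 = -4.77
v'_3 = v1*sin(theta) + v3*cos(theta) = -5*0.5299 + 1*0.8480 = -1.80
v' = -4.77*e1 - 5.00*e2 - 1.80*e3


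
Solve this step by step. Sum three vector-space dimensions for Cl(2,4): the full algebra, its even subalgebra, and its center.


n = 2 + 4 = 6
Total dim = 2^6 = 64
Even subalgebra dim = 2^5 = 32
n is even, so center dim = 1
Sum = 64 + 32 + 1 = 97


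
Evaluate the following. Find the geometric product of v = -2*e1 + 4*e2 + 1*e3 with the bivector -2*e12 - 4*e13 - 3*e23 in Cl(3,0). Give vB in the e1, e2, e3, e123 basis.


vB has grade-1 (vector) and grade-3 (trivector) parts: vB = (v _| B) + (v ^ B).
Vector part <vB>_1:
  e1: -v2*b12 - v3*b13 = -(4)*(-2) - (1)*(-4) = 12
  e2: v1*b12 - v3*b23 = (-2)*(-2) - (1)*(-3) = 7
  e3: v1*b13 + v2*b23 = (-2)*(-4) + (4)*(-3) = -4
Trivector part <vB>_3:
  e123: v1*b23 - v2*b13 + v3*b12 = (-2)*(-3) - (4)*(-4) + (1)*(-2) = 20
vB = 12*e1 + 7*e2 - 4*e3 + 20*e123


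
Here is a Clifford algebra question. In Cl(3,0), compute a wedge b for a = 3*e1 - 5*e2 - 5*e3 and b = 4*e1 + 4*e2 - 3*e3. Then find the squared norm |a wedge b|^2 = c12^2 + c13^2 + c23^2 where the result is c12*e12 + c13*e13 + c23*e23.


a wedge b = (a1*b2 - a2*b1)*e12 + (a1*b3 - a3*b1)*e13 + (a2*b3 - a3*b2)*e23
e12 coeff: 3*4 - (-5)*4 = 12 - (-20) = 32
e13 coeff: 3*(-3) - (-5)*4 = -9 - (-20) = 11
e23 coeff: (-5)*(-3) - (-5)*4 = 15 - (-20) = 35
|a wedge b|^2 = 32^2 + 11^2 + 35^2
= 1024 + 121 + 1225
= 2370


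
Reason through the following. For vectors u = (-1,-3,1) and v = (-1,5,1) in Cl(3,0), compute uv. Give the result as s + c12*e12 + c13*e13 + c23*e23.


In Cl(3,0): e_i^2 = 1, e_ie_j = -e_je_i for i != j.
Scalar part = u . v = (-1)*(-1) + (-3)*5 + 1*1
= 1 + (-15) + 1 = -13
e12 coeff = (-1)*5 - (-3)*(-1) = -5 - 3 = -8
e13 coeff = (-1)*1 - 1*(-1) = -1 - (-1) = 0
e23 coeff = (-3)*1 - 1*5 = -3 - 5 = -8
uv = -13 - 8*e12 + 0*e13 - 8*e23


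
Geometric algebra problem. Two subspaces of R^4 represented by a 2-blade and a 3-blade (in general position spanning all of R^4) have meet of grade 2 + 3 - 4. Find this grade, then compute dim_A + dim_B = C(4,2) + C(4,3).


Meet grade = grade(A) + grade(B) - n
= 2 + 3 - 4 = 1
C(4,2) = 6
C(4,3) = 4
dim_A + dim_B = 6 + 4 = 10


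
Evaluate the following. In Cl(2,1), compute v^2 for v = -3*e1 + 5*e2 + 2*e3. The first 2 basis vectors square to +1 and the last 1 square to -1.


v^2 = sum of c_i^2 * e_i^2
Positive signature terms (e_i^2 = +1): (-3)^2 + 5^2 = 34
Negative signature terms (e_j^2 = -1): 2^2 = 4
v^2 = 34 - 4 = 30


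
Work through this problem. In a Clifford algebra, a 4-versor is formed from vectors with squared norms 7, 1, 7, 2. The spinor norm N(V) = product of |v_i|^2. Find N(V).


Spinor norm N(V) = |v1|^2 * |v2|^2 * ... * |v4|^2
= 7 * 1 * 7 * 2
Running product: 7, 7, 49, 98
N(V) = 98


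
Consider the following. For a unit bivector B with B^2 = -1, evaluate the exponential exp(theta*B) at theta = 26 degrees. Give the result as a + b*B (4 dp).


For a unit bivector B with B^2 = -1, the exponential series gives
e^(theta*B) = cos(theta) + sin(theta)*B (the GA analogue of Euler's formula).
theta = 26 degrees = 0.453786 rad
cos(26 deg) = 0.8988
sin(26 deg) = 0.4384
exp(theta*B) = 0.8988 + 0.4384*B


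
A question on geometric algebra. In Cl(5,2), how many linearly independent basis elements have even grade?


Even subalgebra dimension = 2^(n-1)
n = 5 + 2 = 7
2^(7 - 1) = 2^6 = 64
Verification: sum of C(7,k) for even k = 1 + 21 + 35 + 7 = 64
Result = 64


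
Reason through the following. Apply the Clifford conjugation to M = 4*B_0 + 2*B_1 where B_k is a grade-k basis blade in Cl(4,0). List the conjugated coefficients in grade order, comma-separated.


Clifford conjugate sign for grade k: (-1)^(k(k+1)/2)
Grade 0: (-1)^(0*1/2) = (-1)^0 = 1, coeff 4 -> 4
Grade 1: (-1)^(1*2/2) = (-1)^1 = -1, coeff 2 -> -2
Conjugated coefficients: 4, -2


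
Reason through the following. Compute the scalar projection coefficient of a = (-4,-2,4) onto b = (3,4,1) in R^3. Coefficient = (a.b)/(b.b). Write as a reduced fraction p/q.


Projection coefficient = (a . b) / (b . b)
a . b = (-4)*3 + (-2)*4 + 4*1
= -12 + (-8) + 4 = -16
b . b = 3^2 + 4^2 + 1^2
= 9 + 16 + 1 = 26
Coefficient = -16/26
In lowest terms: -8/13


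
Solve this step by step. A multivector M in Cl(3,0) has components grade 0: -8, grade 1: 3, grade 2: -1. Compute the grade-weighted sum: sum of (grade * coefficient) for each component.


Grade-weighted sum = sum of grade_k * coefficient_k
0*(-8) = 0
1*3 = 3
2*(-1) = -2
Total = 0 + 3 + (-2) = 1


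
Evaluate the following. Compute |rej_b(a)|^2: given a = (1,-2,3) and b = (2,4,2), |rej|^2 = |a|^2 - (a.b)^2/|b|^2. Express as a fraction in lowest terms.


|a|^2 = 1^2 + (-2)^2 + 3^2 = 14
|b|^2 = 2^2 + 4^2 + 2^2 = 24
a . b = 1*2 + (-2)*4 + 3*2 = 0
(a.b)^2 = 0^2 = 0
|rej|^2 = 14 - 0/24
= (336 - 0)/24
= 336/24
In lowest terms: 14/1


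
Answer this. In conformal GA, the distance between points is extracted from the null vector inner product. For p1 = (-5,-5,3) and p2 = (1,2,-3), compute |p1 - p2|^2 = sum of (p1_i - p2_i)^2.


p1 - p2 = (-6, -7, 6)
|p1 - p2|^2 = (-6)^2 + (-7)^2 + 6^2
= 36 + 49 + 36
= 121


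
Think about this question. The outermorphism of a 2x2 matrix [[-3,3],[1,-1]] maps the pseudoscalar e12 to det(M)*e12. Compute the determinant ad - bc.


The outermorphism of a linear map f sends e1^e2 to f(e1)^f(e2).
f(e1) = -3*e1 + 1*e2
f(e2) = 3*e1 - 1*e2
f(e1) ^ f(e2) = (-3*e1 + 1*e2) ^ (3*e1 - 1*e2)
= (-3)*(-1)*e12 + 1*3*e21
= (3 - 3)*e12
= 0*e12
Coefficient = 0


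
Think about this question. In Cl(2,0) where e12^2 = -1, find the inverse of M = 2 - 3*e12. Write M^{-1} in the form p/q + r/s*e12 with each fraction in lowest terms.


M = 2 - 3*e12, where e12^2 = -1.
Since M commutes with its reverse ~M = a - b*e12, M * ~M = a^2 - b^2*e12^2 = a^2 + b^2.
So M^{-1} = ~M / (a^2 + b^2) = (a - b*e12)/(a^2 + b^2).
a^2 + b^2 = 4 + 9 = 13
Scalar part = 2/13 = 2/13
Bivector coeff = 3/13 = 3/13
M^{-1} = 2/13 + 3/13*e12


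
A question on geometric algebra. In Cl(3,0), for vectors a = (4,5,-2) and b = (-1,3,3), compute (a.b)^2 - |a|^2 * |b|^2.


a . b = 4*(-1) + 5*3 + (-2)*3
= -4 + 15 + (-6) = 5
|a|^2 = 4^2 + 5^2 + (-2)^2 = 45
|b|^2 = (-1)^2 + 3^2 + 3^2 = 19
(a.b)^2 = 5^2 = 25
|a|^2 * |b|^2 = 45 * 19 = 855
Result = 25 - 855 = -830


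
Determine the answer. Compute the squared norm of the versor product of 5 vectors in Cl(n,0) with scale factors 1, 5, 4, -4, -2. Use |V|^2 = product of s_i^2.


Each vector v_i has |v_i|^2 = s_i^2
Squared scales: 1^2 = 1, 5^2 = 25, 4^2 = 16, (-4)^2 = 16, (-2)^2 = 4
|V|^2 = 1 * 25 * 16 * 16 * 4
= 25600


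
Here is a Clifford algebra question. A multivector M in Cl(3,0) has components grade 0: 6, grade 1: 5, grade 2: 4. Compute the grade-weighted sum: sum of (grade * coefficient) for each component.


Grade-weighted sum = sum of grade_k * coefficient_k
0*6 = 0
1*5 = 5
2*4 = 8
Total = 0 + 5 + 8 = 13


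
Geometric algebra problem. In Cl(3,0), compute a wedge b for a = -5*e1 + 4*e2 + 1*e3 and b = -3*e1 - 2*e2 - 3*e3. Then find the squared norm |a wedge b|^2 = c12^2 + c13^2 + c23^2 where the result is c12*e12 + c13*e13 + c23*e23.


a wedge b = (a1*b2 - a2*b1)*e12 + (a1*b3 - a3*b1)*e13 + (a2*b3 - a3*b2)*e23
e12 coeff: (-5)*(-2) - 4*(-3) = 10 - (-12) = 22
e13 coeff: (-5)*(-3) - 1*(-3) = 15 - (-3) = 18
e23 coeff: 4*(-3) - 1*(-2) = -12 - (-2) = -10
|a wedge b|^2 = 22^2 + 18^2 + (-10)^2
= 484 + 324 + 100
= 908


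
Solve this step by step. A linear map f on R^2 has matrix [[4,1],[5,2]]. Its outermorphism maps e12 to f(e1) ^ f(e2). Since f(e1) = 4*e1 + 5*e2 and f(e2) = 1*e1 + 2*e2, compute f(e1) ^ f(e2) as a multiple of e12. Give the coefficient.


The outermorphism of a linear map f sends e1^e2 to f(e1)^f(e2).
f(e1) = 4*e1 + 5*e2
f(e2) = 1*e1 + 2*e2
f(e1) ^ f(e2) = (4*e1 + 5*e2) ^ (1*e1 + 2*e2)
= 4*2*e12 + 5*1*e21
= (8 - 5)*e12
= 3*e12
Coefficient = 3


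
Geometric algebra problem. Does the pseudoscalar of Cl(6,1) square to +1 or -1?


The pseudoscalar I = e1...e_n (product of all n generators) of Cl(p,q) satisfies I^2 = (-1)^(q + n(n-1)/2).
p = 6, q = 1, n = p + q = 7
n(n-1)/2 = 7 * 6 / 2 = 21
Exponent = q + n(n-1)/2 = 1 + 21 = 22
I^2 = (-1)^22 = +1


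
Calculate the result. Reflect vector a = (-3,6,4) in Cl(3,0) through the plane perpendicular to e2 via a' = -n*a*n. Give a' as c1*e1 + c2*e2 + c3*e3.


Reflection formula: a' = -n*a*n, with n = e2 (unit vector, n^2 = 1).
For reflection through hyperplane perp to e2:
The component along e2 flips sign, others stay.
a = (-3, 6, 4)
a' = (-3, -6, 4)
a' = -3*e1 - 6*e2 + 4*e3


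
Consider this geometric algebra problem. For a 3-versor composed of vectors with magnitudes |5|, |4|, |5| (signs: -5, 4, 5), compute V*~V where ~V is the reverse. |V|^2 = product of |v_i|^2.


Each vector v_i has |v_i|^2 = s_i^2
Squared scales: (-5)^2 = 25, 4^2 = 16, 5^2 = 25
|V|^2 = 25 * 16 * 25
= 10000


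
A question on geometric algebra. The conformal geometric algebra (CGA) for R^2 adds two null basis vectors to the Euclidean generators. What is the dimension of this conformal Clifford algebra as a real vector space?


The conformal model of R^2 uses Cl(3,1): the 2 Euclidean generators plus two extra orthogonal generators e+ (e+^2 = +1) and e- (e-^2 = -1), from which the null vectors e0, einf are built.
Number of generators m = 2 + 2 = 4.
dim Cl(p,q) = 2^m = 2^4 = 16


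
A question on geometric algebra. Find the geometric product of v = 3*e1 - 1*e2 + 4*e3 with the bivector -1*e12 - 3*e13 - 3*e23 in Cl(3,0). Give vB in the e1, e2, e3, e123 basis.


vB has grade-1 (vector) and grade-3 (trivector) parts: vB = (v _| B) + (v ^ B).
Vector part <vB>_1:
  e1: -v2*b12 - v3*b13 = -(-1)*(-1) - (4)*(-3) = 11
  e2: v1*b12 - v3*b23 = (3)*(-1) - (4)*(-3) = 9
  e3: v1*b13 + v2*b23 = (3)*(-3) + (-1)*(-3) = -6
Trivector part <vB>_3:
  e123: v1*b23 - v2*b13 + v3*b12 = (3)*(-3) - (-1)*(-3) + (4)*(-1) = -16
vB = 11*e1 + 9*e2 - 6*e3 - 16*e123


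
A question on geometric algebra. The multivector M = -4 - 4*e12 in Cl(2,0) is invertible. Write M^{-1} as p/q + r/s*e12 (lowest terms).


M = -4 - 4*e12, where e12^2 = -1.
Since M commutes with its reverse ~M = a - b*e12, M * ~M = a^2 - b^2*e12^2 = a^2 + b^2.
So M^{-1} = ~M / (a^2 + b^2) = (a - b*e12)/(a^2 + b^2).
a^2 + b^2 = 16 + 16 = 32
Scalar part = -4/32 = -1/8
Bivector coeff = 4/32 = 1/8
M^{-1} = -1/8 + 1/8*e12


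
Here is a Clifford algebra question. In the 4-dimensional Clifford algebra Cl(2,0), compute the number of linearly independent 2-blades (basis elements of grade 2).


Number of grade-k basis blades in Cl(p,q) with n = p + q is C(n, k).
n = 2 + 0 = 2
C(2, 2) = 2! / (2! * 0!)
= 2 / (2 * 1)
= 1


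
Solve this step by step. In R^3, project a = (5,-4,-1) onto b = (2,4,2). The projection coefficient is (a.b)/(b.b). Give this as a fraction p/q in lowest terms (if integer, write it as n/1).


Projection coefficient = (a . b) / (b . b)
a . b = 5*2 + (-4)*4 + (-1)*2
= 10 + (-16) + (-2) = -8
b . b = 2^2 + 4^2 + 2^2
= 4 + 16 + 4 = 24
Coefficient = -8/24
In lowest terms: -1/3


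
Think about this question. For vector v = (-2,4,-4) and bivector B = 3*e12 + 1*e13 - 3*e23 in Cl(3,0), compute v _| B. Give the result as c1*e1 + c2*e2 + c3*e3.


Left contraction v _| B = <vB>_1 (grade-1 part of the geometric product vB).
Using e1_|e12 = e2, e2_|e12 = -e1, e1_|e13 = e3, e3_|e13 = -e1, e2_|e23 = e3, e3_|e23 = -e2:
e1 coeff: -v2*b12 - v3*b13 = -(4)*(3) - (-4)*(1) = -8
e2 coeff: v1*b12 - v3*b23 = (-2)*(3) - (-4)*(-3) = -18
e3 coeff: v1*b13 + v2*b23 = (-2)*(1) + (4)*(-3) = -14
v _| B = -8*e1 - 18*e2 - 14*e3


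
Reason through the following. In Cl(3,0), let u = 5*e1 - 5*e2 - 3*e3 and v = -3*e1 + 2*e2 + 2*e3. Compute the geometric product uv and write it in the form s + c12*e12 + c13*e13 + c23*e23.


In Cl(3,0): e_i^2 = 1, e_ie_j = -e_je_i for i != j.
Scalar part = u . v = 5*(-3) + (-5)*2 + (-3)*2
= -15 + (-10) + (-6) = -31
e12 coeff = 5*2 - (-5)*(-3) = 10 - 15 = -5
e13 coeff = 5*2 - (-3)*(-3) = 10 - 9 = 1
e23 coeff = (-5)*2 - (-3)*2 = -10 - (-6) = -4
uv = -31 - 5*e12 + 1*e13 - 4*e23


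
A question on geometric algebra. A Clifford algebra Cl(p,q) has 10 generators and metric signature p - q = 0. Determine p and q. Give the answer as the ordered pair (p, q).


We need p + q = 10 and p - q = 0.
Adding: 2p = 10 + 0 = 10, so p = 5.
Then q = 10 - 5 = 5.
(p, q) = (5, 5)


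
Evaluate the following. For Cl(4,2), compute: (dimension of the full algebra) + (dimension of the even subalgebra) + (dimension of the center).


n = 4 + 2 = 6
Total dim = 2^6 = 64
Even subalgebra dim = 2^5 = 32
n is even, so center dim = 1
Sum = 64 + 32 + 1 = 97


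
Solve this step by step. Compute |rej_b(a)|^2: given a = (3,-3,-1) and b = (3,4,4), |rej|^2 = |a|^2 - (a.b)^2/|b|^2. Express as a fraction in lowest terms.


|a|^2 = 3^2 + (-3)^2 + (-1)^2 = 19
|b|^2 = 3^2 + 4^2 + 4^2 = 41
a . b = 3*3 + (-3)*4 + (-1)*4 = -7
(a.b)^2 = (-7)^2 = 49
|rej|^2 = 19 - 49/41
= (779 - 49)/41
= 730/41
In lowest terms: 730/41


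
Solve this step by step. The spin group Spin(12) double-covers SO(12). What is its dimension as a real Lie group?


Spin(n) double-covers SO(n); both have Lie algebra so(n) of dimension n(n-1)/2.
n = 12
n(n-1) = 12 * 11 = 132
dim Spin(12) = 132/2 = 66


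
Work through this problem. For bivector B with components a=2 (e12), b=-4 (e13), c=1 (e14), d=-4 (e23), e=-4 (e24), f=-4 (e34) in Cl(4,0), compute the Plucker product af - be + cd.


Plucker relation: af - be + cd
a*f = 2*(-4) = -8
b*e = (-4)*(-4) = 16
c*d = 1*(-4) = -4
af - be + cd = -8 - 16 + (-4)
= -28


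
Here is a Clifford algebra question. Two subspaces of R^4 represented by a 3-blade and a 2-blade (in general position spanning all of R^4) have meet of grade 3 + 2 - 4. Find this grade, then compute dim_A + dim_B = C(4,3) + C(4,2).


Meet grade = grade(A) + grade(B) - n
= 3 + 2 - 4 = 1
C(4,3) = 4
C(4,2) = 6
dim_A + dim_B = 4 + 6 = 10


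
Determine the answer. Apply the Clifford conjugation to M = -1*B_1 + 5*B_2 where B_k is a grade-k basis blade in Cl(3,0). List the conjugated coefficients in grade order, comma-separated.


Clifford conjugate sign for grade k: (-1)^(k(k+1)/2)
Grade 1: (-1)^(1*2/2) = (-1)^1 = -1, coeff -1 -> 1
Grade 2: (-1)^(2*3/2) = (-1)^3 = -1, coeff 5 -> -5
Conjugated coefficients: 1, -5


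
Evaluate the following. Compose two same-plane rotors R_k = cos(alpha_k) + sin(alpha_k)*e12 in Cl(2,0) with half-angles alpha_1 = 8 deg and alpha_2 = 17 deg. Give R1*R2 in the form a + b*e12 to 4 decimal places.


Same-plane rotors commute and their half-angles add:
R1*R2 = cos(a1 + a2) + sin(a1 + a2)*e12.
a1 + a2 = 8 + 17 = 25 deg
cos(25 deg) = 0.9063
sin(25 deg) = 0.4226
R1*R2 = 0.9063 + 0.4226*e12


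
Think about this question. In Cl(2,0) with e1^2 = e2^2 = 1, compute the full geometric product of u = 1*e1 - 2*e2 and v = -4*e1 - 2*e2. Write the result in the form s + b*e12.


Expand: (1*e1 - 2*e2)(-4*e1 - 2*e2)
= 1*(-4)*e1e1 + 1*(-2)*e1e2 + (-2)*(-4)*e2e1 + (-2)*(-2)*e2e2
Using e1^2 = e2^2 = 1, e2e1 = -e1e2:
Scalar part s = 1*(-4) + (-2)*(-2) = -4 + 4 = 0
Bivector part b = 1*(-2) - (-2)*(-4) = -2 - 8 = -10
uv = 0 - 10*e12


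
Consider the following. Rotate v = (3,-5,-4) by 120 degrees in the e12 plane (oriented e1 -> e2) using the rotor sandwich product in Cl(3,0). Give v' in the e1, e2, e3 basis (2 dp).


Rotor R = cos(60deg) - sin(60deg)*e12
Rotation angle theta = 2 * 60 = 120 degrees in the e12 plane (e1 -> e2).
The component perpendicular to the plane (e3) is invariant: v'_3 = v3 = -4.00
cos(120deg) = -0.5000, sin(120deg) = 0.8660
v'_1 = v1*cos(theta) - v2*sin(theta) = 3*(-0.5000) - (-5)*0.8660 = 2.83
v'_2 = v1*sin(theta) + v2*cos(theta) = 3*0.8660 + (-5)*(-0.5000) = 5.10
v' = 2.83*e1 + 5.10*e2 - 4.00*e3


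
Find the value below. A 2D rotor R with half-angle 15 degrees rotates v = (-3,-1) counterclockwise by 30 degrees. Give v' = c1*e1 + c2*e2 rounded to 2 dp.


Rotor R = cos(15deg) - sin(15deg)*e12
Rotation angle theta = 2 * 15 = 30 degrees
v' = R*v*~R rotates v by theta.
cos(30deg) = 0.8660, sin(30deg) = 0.5000
v'_1 = -3*cos(30deg) - (-1)*sin(30deg)
= -3*0.8660 - (-1)*0.5000
= -2.10
v'_2 = -3*sin(30deg) + (-1)*cos(30deg)
= -3*0.5000 + (-1)*0.8660
= -2.37
v' = -2.10*e1 - 2.37*e2


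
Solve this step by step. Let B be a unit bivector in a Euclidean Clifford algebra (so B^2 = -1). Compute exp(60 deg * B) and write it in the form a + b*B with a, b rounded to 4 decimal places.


For a unit bivector B with B^2 = -1, the exponential series gives
e^(theta*B) = cos(theta) + sin(theta)*B (the GA analogue of Euler's formula).
theta = 60 degrees = 1.047198 rad
cos(60 deg) = 0.5000
sin(60 deg) = 0.8660
exp(theta*B) = 0.5000 + 0.8660*B


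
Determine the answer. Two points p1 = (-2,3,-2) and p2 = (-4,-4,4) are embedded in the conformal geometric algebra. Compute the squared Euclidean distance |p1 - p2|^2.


p1 - p2 = (2, 7, -6)
|p1 - p2|^2 = 2^2 + 7^2 + (-6)^2
= 4 + 49 + 36
= 89


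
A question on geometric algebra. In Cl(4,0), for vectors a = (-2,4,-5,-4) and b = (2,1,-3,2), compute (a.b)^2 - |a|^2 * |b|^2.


a . b = (-2)*2 + 4*1 + (-5)*(-3) + (-4)*2
= -4 + 4 + 15 + (-8) = 7
|a|^2 = (-2)^2 + 4^2 + (-5)^2 + (-4)^2 = 61
|b|^2 = 2^2 + 1^2 + (-3)^2 + 2^2 = 18
(a.b)^2 = 7^2 = 49
|a|^2 * |b|^2 = 61 * 18 = 1098
Result = 49 - 1098 = -1049


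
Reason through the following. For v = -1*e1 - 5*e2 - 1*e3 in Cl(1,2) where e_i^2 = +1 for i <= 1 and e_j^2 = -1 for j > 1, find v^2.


v^2 = sum of c_i^2 * e_i^2
Positive signature terms (e_i^2 = +1): (-1)^2 = 1
Negative signature terms (e_j^2 = -1): (-5)^2 + (-1)^2 = 26
v^2 = 1 - 26 = -25


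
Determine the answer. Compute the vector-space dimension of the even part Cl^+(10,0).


Even subalgebra dimension = 2^(n-1)
n = 10 + 0 = 10
2^(10 - 1) = 2^9 = 512
Verification: sum of C(10,k) for even k = 1 + 45 + 210 + 210 + 45 + 1 = 512
Result = 512


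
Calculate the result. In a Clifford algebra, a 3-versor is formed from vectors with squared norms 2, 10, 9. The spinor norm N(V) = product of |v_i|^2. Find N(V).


Spinor norm N(V) = |v1|^2 * |v2|^2 * ... * |v3|^2
= 2 * 10 * 9
Running product: 2, 20, 180
N(V) = 180


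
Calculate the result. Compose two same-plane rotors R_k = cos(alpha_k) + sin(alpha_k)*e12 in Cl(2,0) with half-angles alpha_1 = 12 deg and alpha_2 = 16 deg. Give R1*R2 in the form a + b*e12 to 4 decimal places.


Same-plane rotors commute and their half-angles add:
R1*R2 = cos(a1 + a2) + sin(a1 + a2)*e12.
a1 + a2 = 12 + 16 = 28 deg
cos(28 deg) = 0.8829
sin(28 deg) = 0.4695
R1*R2 = 0.8829 + 0.4695*e12


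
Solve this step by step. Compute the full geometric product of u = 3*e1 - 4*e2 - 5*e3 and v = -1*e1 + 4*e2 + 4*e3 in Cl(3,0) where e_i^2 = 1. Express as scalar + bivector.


In Cl(3,0): e_i^2 = 1, e_ie_j = -e_je_i for i != j.
Scalar part = u . v = 3*(-1) + (-4)*4 + (-5)*4
= -3 + (-16) + (-20) = -39
e12 coeff = 3*4 - (-4)*(-1) = 12 - 4 = 8
e13 coeff = 3*4 - (-5)*(-1) = 12 - 5 = 7
e23 coeff = (-4)*4 - (-5)*4 = -16 - (-20) = 4
uv = -39 + 8*e12 + 7*e13 + 4*e23


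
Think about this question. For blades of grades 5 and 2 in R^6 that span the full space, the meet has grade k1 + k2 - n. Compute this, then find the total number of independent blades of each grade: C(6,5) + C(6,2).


Meet grade = grade(A) + grade(B) - n
= 5 + 2 - 6 = 1
C(6,5) = 6
C(6,2) = 15
dim_A + dim_B = 6 + 15 = 21


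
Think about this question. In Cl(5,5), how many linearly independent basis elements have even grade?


Even subalgebra dimension = 2^(n-1)
n = 5 + 5 = 10
2^(10 - 1) = 2^9 = 512
Verification: sum of C(10,k) for even k = 1 + 45 + 210 + 210 + 45 + 1 = 512
Result = 512


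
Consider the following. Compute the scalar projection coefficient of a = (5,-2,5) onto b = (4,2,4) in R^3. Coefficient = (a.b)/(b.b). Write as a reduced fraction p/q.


Projection coefficient = (a . b) / (b . b)
a . b = 5*4 + (-2)*2 + 5*4
= 20 + (-4) + 20 = 36
b . b = 4^2 + 2^2 + 4^2
= 16 + 4 + 16 = 36
Coefficient = 36/36
In lowest terms: 1/1


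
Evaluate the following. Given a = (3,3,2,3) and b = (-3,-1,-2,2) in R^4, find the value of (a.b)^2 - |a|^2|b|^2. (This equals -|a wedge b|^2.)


a . b = 3*(-3) + 3*(-1) + 2*(-2) + 3*2
= -9 + (-3) + (-4) + 6 = -10
|a|^2 = 3^2 + 3^2 + 2^2 + 3^2 = 31
|b|^2 = (-3)^2 + (-1)^2 + (-2)^2 + 2^2 = 18
(a.b)^2 = (-10)^2 = 100
|a|^2 * |b|^2 = 31 * 18 = 558
Result = 100 - 558 = -458


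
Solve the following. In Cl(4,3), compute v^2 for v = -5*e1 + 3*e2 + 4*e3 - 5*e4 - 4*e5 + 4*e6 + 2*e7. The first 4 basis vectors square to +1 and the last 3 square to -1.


v^2 = sum of c_i^2 * e_i^2
Positive signature terms (e_i^2 = +1): (-5)^2 + 3^2 + 4^2 + (-5)^2 = 75
Negative signature terms (e_j^2 = -1): (-4)^2 + 4^2 + 2^2 = 36
v^2 = 75 - 36 = 39


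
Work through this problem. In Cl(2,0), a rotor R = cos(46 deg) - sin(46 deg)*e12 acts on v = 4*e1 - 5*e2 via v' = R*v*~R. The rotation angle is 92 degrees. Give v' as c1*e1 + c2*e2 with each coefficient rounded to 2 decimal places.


Rotor R = cos(46deg) - sin(46deg)*e12
Rotation angle theta = 2 * 46 = 92 degrees
v' = R*v*~R rotates v by theta.
cos(92deg) = -0.0349, sin(92deg) = 0.9994
v'_1 = 4*cos(92deg) - (-5)*sin(92deg)
= 4*(-0.0349) - (-5)*0.9994
= 4.86
v'_2 = 4*sin(92deg) + (-5)*cos(92deg)
= 4*0.9994 + (-5)*(-0.0349)
= 4.17
v' = 4.86*e1 + 4.17*e2


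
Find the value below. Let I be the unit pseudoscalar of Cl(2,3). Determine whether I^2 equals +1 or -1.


The pseudoscalar I = e1...e_n (product of all n generators) of Cl(p,q) satisfies I^2 = (-1)^(q + n(n-1)/2).
p = 2, q = 3, n = p + q = 5
n(n-1)/2 = 5 * 4 / 2 = 10
Exponent = q + n(n-1)/2 = 3 + 10 = 13
I^2 = (-1)^13 = -1


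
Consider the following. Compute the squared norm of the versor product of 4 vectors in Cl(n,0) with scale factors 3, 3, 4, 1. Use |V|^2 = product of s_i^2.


Each vector v_i has |v_i|^2 = s_i^2
Squared scales: 3^2 = 9, 3^2 = 9, 4^2 = 16, 1^2 = 1
|V|^2 = 9 * 9 * 16 * 1
= 1296


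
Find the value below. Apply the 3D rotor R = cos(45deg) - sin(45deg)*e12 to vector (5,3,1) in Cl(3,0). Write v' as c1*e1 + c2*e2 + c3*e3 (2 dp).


Rotor R = cos(45deg) - sin(45deg)*e12
Rotation angle theta = 2 * 45 = 90 degrees in the e12 plane (e1 -> e2).
The component perpendicular to the plane (e3) is invariant: v'_3 = v3 = 1.00
cos(90deg) = 0.0000, sin(90deg) = 1.0000
v'_1 = v1*cos(theta) - v2*sin(theta) = 5*0.0000 - 3*1.0000 = -3.00
v'_2 = v1*sin(theta) + v2*cos(theta) = 5*1.0000 + 3*0.0000 = 5.00
v' = -3.00*e1 + 5.00*e2 + 1.00*e3


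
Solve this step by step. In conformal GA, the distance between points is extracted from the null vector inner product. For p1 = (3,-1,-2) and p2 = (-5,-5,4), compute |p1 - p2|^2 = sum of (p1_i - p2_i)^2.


p1 - p2 = (8, 4, -6)
|p1 - p2|^2 = 8^2 + 4^2 + (-6)^2
= 64 + 16 + 36
= 116


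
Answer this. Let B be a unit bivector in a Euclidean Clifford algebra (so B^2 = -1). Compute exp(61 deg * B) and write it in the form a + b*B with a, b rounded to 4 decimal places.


For a unit bivector B with B^2 = -1, the exponential series gives
e^(theta*B) = cos(theta) + sin(theta)*B (the GA analogue of Euler's formula).
theta = 61 degrees = 1.064651 rad
cos(61 deg) = 0.4848
sin(61 deg) = 0.8746
exp(theta*B) = 0.4848 + 0.8746*B


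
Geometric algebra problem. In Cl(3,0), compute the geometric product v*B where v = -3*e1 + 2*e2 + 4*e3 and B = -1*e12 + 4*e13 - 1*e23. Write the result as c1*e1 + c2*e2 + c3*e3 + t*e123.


vB has grade-1 (vector) and grade-3 (trivector) parts: vB = (v _| B) + (v ^ B).
Vector part <vB>_1:
  e1: -v2*b12 - v3*b13 = -(2)*(-1) - (4)*(4) = -14
  e2: v1*b12 - v3*b23 = (-3)*(-1) - (4)*(-1) = 7
  e3: v1*b13 + v2*b23 = (-3)*(4) + (2)*(-1) = -14
Trivector part <vB>_3:
  e123: v1*b23 - v2*b13 + v3*b12 = (-3)*(-1) - (2)*(4) + (4)*(-1) = -9
vB = -14*e1 + 7*e2 - 14*e3 - 9*e123


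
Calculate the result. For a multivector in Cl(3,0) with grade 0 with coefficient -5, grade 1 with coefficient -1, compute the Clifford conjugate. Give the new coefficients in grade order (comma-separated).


Clifford conjugate sign for grade k: (-1)^(k(k+1)/2)
Grade 0: (-1)^(0*1/2) = (-1)^0 = 1, coeff -5 -> -5
Grade 1: (-1)^(1*2/2) = (-1)^1 = -1, coeff -1 -> 1
Conjugated coefficients: -5, 1
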